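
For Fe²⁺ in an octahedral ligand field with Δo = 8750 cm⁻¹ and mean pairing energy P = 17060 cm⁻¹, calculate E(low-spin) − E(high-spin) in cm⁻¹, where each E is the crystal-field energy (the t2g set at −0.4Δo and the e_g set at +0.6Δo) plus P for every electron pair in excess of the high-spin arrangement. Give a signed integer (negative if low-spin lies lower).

16620

Fe sits in group 8; removing 2 electrons leaves Fe²⁺ with 8 − 2 = 6 d electrons.
High-spin: t2g^4 e_g^2, CFSE = -0.4Δo = -3500 cm⁻¹.
For low-spin the configuration is t2g^6 e_g^0: orbital energy -2.4 × 8750 = -21000 cm⁻¹, and 2 additional pairs relative to high-spin add 34120 cm⁻¹, giving 13120 cm⁻¹.
E(LS) − E(HS) = 13120 − (-3500) = 16620 cm⁻¹.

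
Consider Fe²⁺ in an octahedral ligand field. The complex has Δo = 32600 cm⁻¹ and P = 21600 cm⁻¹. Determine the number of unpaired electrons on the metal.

Fe is in group 8, so Fe²⁺ is d⁶ (8 − 2 = 6).
With Δo > P the complex is low-spin.
Configuration: t₂g⁶ eg⁰.
Unpaired electrons: 0.

0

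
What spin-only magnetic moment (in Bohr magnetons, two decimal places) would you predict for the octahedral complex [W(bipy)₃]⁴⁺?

2.83 Bohr magnetons

bipy is neutral, so the +4 overall charge sits on W: oxidation state +4.
Group 6 minus oxidation state +4 gives a d² configuration for W⁴⁺.
For octahedral d² the high- and low-spin configurations coincide.
Configuration: t2g^2 e_g^0 → 2 unpaired electrons.
μ(spin-only) = √[2(2+2)] = √8 ≈ 2.83 Bohr magnetons.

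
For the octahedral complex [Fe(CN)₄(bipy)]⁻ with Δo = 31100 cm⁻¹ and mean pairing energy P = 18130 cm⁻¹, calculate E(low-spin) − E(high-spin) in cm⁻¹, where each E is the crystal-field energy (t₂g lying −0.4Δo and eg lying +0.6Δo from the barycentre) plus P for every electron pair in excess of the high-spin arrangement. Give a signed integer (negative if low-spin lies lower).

Ligand charges: 4×(-1) from CN⁻ and 1×(+0) from bipy sum to -4; with overall charge -1, Fe is +3.
Fe sits in group 8; removing 3 electrons leaves Fe³⁺ with 8 − 3 = 5 d electrons.
High-spin d⁵ fills as t₂g³ eg² with CFSE 3(−0.4) + 2(+0.6) = 0.0Δo = 0 cm⁻¹.
Low-spin t₂g⁵ eg⁰ gives -2.0Δo = -62200 cm⁻¹, but forming 2 extra pairs costs 2P = 36260 cm⁻¹, so E(LS) = -62200 + 36260 = -25940 cm⁻¹.
E(LS) − E(HS) = -25940 − (0) = -25940 cm⁻¹.

-25940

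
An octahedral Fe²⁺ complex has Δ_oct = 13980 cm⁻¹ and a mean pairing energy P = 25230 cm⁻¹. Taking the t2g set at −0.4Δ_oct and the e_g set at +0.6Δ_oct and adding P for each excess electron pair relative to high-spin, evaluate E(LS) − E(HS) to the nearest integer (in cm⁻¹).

22500

Group 8 minus oxidation state +2 gives a d⁶ configuration for Fe²⁺.
High-spin: t2g^4 e_g^2, CFSE = -0.4Δ_oct = -5592 cm⁻¹.
Low-spin: t2g^6 e_g^0, orbital CFSE = -2.4Δ_oct = -33552 cm⁻¹; plus 2 excess pairs × P = +50460 cm⁻¹; total 16908 cm⁻¹.
E(LS) − E(HS) = 16908 − (-5592) = 22500 cm⁻¹.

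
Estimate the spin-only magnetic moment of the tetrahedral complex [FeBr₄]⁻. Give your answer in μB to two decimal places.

Each Br⁻ contributes -1; 4 × (-1) = -4. With overall charge -1, Fe is in the +3 oxidation state.
Fe³⁺: group 8, so d-count = 8 − 3 = 5.
Tetrahedral fields are weak (Δₜ ≈ 4/9 Δₒ), so electrons fill high-spin.
Configuration: e^2 t2^3 → 5 unpaired electrons.
μ(spin-only) = √[5(5+2)] = √35 ≈ 5.92 μB.

5.92 μB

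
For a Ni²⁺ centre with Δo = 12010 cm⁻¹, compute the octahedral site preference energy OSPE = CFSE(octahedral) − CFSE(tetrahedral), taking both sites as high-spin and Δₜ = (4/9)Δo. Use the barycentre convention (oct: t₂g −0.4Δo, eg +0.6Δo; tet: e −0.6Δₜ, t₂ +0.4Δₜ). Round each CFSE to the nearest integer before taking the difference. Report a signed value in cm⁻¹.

-10142

Ni is in group 10, so Ni²⁺ is d⁸ (10 − 2 = 8).
Octahedral (high-spin): t₂g⁶ eg², CFSE = 6(−0.4) + 2(+0.6) = -1.2Δo = -1.2 × 12010 = -14412 cm⁻¹.
Tetrahedral: e⁴ t₂⁴, CFSE = 4(−0.6) + 4(+0.4) = -0.8Δₜ = -0.8 × (4/9) × 12010 = -4270 cm⁻¹.
OSPE = CFSE(oct) − CFSE(tet) = -14412 − (-4270) = -10142 cm⁻¹.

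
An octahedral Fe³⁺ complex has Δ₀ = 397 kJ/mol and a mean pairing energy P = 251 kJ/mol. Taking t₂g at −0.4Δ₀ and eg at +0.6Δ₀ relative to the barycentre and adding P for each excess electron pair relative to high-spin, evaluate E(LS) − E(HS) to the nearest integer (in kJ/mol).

-292

Fe sits in group 8; removing 3 electrons leaves Fe³⁺ with 8 − 3 = 5 d electrons.
In the high-spin limit (t₂g³ eg²) the orbital term is 0.0Δ₀ = 0 kJ/mol, with no excess pairing.
Low-spin t₂g⁵ eg⁰ gives -2.0Δ₀ = -794 kJ/mol, but forming 2 extra pairs costs 2P = 502 kJ/mol, so E(LS) = -794 + 502 = -292 kJ/mol.
Thus E(LS) − E(HS) = -292 kJ/mol.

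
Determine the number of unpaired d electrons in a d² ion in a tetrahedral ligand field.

2

With tetrahedral geometry the complex is necessarily high-spin.
Configuration: e² t₂⁰, giving 2 unpaired electrons.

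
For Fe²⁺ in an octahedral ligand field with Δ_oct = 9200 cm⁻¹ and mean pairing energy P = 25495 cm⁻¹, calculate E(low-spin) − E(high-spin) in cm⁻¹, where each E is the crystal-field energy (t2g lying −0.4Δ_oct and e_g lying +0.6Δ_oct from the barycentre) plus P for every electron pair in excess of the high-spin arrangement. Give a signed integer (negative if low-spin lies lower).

Group 8 minus oxidation state +2 gives a d⁶ configuration for Fe²⁺.
High-spin: t2g^4 e_g^2, CFSE = -0.4Δ_oct = -3680 cm⁻¹.
For low-spin the configuration is t2g^6 e_g^0: orbital energy -2.4 × 9200 = -22080 cm⁻¹, and 2 additional pairs relative to high-spin add 50990 cm⁻¹, giving 28910 cm⁻¹.
Thus E(LS) − E(HS) = 32590 cm⁻¹.

32590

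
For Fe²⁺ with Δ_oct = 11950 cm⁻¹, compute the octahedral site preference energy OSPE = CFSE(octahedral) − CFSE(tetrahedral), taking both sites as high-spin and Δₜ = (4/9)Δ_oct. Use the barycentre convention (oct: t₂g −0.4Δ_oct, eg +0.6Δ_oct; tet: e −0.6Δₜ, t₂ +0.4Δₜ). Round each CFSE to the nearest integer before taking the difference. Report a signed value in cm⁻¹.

-1593

Group 8 minus oxidation state +2 gives a d⁶ configuration for Fe²⁺.
In an octahedral site d⁶ (HS) is t2g^4 e_g^2, giving CFSE(oct) = -0.4Δ_oct = -4780 cm⁻¹.
Tetrahedral e^3 t2^3 gives -0.6Δₜ = -0.6 × (4/9) × 11950 = -3187 cm⁻¹.
Subtracting, OSPE = -4780 − (-3187) = -1593 cm⁻¹.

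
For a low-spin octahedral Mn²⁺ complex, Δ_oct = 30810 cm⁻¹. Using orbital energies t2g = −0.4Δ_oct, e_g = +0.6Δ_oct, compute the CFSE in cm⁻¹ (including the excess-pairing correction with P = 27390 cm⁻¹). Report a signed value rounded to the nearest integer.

-6840

Group 7 minus oxidation state +2 gives a d⁵ configuration for Mn²⁺.
Configuration: t2g^5 e_g^0.
CFSE(orbital) = 5×(-0.4Δ_oct) + 0×(0.6Δ_oct) = -2.0Δ_oct; with Δ_oct = 30810 cm⁻¹ that is -61620 cm⁻¹.
Pairing penalty: 2 pairs vs 0 in the high-spin reference → 2 extra × P = 54780 cm⁻¹.
Overall CFSE = -61620 + 54780 = -6840 cm⁻¹.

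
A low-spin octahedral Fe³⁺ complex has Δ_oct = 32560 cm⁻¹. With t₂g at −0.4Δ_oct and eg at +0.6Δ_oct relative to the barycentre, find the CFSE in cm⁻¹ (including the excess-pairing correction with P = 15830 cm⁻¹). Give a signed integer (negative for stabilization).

Group 8 minus oxidation state +3 gives a d⁵ configuration for Fe³⁺.
Configuration: t₂g⁵ eg⁰.
CFSE(orbital) = 5×(-0.4Δ_oct) + 0×(0.6Δ_oct) = -2.0Δ_oct; with Δ_oct = 32560 cm⁻¹ that is -65120 cm⁻¹.
Relative to high-spin t₂g³ eg² (0 paired), the low-spin configuration has 2 additional pairs, contributing +2 × 15830 = +31660 cm⁻¹.
Net CFSE = -65120 + 31660 = -33460 cm⁻¹.

-33460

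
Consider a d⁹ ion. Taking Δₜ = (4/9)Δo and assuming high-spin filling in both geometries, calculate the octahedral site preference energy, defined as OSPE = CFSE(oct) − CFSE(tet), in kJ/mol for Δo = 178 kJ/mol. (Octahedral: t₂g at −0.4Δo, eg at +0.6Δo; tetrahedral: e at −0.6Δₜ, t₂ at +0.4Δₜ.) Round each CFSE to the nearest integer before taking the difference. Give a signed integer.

-75

In an octahedral site d⁹ (HS) is t2g^6 e_g^3, giving CFSE(oct) = -0.6Δo = -107 kJ/mol.
In a tetrahedral site the filling is e^4 t2^5: CFSE(tet) = -0.4Δₜ = -0.4 × (4/9)(178) = -32 kJ/mol.
OSPE = CFSE(oct) − CFSE(tet) = -107 − (-32) = -75 kJ/mol.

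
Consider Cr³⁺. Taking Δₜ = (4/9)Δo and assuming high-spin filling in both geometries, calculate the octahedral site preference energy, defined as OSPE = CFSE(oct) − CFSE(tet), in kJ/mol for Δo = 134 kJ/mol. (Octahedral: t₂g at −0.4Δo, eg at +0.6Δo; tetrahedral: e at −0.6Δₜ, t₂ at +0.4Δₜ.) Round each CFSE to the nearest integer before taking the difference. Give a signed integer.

-113

Cr³⁺: group 6, so d-count = 6 − 3 = 3.
Octahedral (high-spin): t₂g³ eg⁰, CFSE = 3(−0.4) + 0(+0.6) = -1.2Δo = -1.2 × 134 = -161 kJ/mol.
Tetrahedral: e² t₂¹, CFSE = 2(−0.6) + 1(+0.4) = -0.8Δₜ = -0.8 × (4/9) × 134 = -48 kJ/mol.
OSPE = CFSE(oct) − CFSE(tet) = -161 − (-48) = -113 kJ/mol.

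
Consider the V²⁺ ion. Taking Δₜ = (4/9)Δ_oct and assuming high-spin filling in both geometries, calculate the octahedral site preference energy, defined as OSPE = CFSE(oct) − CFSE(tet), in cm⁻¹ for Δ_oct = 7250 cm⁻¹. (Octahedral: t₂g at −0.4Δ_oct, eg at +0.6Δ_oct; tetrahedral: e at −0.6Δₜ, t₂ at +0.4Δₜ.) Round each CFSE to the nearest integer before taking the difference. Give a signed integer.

V²⁺: group 5, so d-count = 5 − 2 = 3.
Octahedral (high-spin): t₂g³ eg⁰, CFSE = 3(−0.4) + 0(+0.6) = -1.2Δ_oct = -1.2 × 7250 = -8700 cm⁻¹.
Tetrahedral: e² t₂¹, CFSE = 2(−0.6) + 1(+0.4) = -0.8Δₜ = -0.8 × (4/9) × 7250 = -2578 cm⁻¹.
OSPE = CFSE(oct) − CFSE(tet) = -8700 − (-2578) = -6122 cm⁻¹.

-6122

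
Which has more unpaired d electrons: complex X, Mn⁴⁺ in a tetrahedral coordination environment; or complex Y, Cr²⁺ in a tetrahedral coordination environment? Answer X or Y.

Y

X: Group 7 minus oxidation state +4 gives a d³ configuration for Mn⁴⁺; Tetrahedral splitting is small, so the complex is high-spin; e^2 t2^1 → 3 unpaired.
Y: Group 6 minus oxidation state +2 gives a d⁴ configuration for Cr²⁺; Tetrahedral splitting is small, so the complex is high-spin; e² t₂² → 4 unpaired.
So Y has more unpaired electrons.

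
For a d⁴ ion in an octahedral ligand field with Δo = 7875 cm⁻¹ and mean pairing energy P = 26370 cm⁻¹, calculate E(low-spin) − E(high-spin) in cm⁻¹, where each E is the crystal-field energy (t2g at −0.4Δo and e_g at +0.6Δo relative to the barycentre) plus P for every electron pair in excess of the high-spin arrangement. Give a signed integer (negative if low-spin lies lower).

High-spin d⁴ fills as t2g^3 e_g^1 with CFSE 3(−0.4) + 1(+0.6) = -0.6Δo = -4725 cm⁻¹.
Low-spin t2g^4 e_g^0 gives -1.6Δo = -12600 cm⁻¹, but forming 1 extra pair costs 1P = 26370 cm⁻¹, so E(LS) = -12600 + 26370 = 13770 cm⁻¹.
Thus E(LS) − E(HS) = 18495 cm⁻¹.

18495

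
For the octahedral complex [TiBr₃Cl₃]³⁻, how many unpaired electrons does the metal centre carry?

Ligand charges: 3×(-1) from Br⁻ and 3×(-1) from Cl⁻ sum to -6; with overall charge -3, Ti is +3.
Group 4 minus oxidation state +3 gives a d¹ configuration for Ti³⁺.
Configuration: t₂g¹ eg⁰, giving 1 unpaired electron.

1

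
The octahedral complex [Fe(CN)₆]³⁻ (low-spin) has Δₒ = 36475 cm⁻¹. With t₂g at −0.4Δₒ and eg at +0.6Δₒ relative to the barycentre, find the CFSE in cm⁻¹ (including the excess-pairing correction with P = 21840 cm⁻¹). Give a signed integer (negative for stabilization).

-29270

Each CN⁻ contributes -1; 6 × (-1) = -6. With overall charge -3, Fe is in the +3 oxidation state.
Fe sits in group 8; removing 3 electrons leaves Fe³⁺ with 8 − 3 = 5 d electrons.
The d⁵ electrons fill as t₂g⁵ eg⁰.
Orbital CFSE = 5(-0.4) + 0(0.6) = -2.0Δₒ = -2.0 × 36475 = -72950 cm⁻¹.
Pairing penalty: 2 pairs vs 0 in the high-spin reference → 2 extra × P = 43680 cm⁻¹.
Overall CFSE = -72950 + 43680 = -29270 cm⁻¹.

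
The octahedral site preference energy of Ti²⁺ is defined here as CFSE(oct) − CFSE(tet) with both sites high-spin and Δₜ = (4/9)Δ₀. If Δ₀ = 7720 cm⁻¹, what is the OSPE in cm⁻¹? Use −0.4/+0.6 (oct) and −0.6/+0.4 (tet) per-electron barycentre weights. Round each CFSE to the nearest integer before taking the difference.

-2059

Ti²⁺: group 4, so d-count = 4 − 2 = 2.
Octahedral high-spin t₂g² eg⁰: CFSE = -0.8 × 7720 = -6176 cm⁻¹.
In a tetrahedral site the filling is e² t₂⁰: CFSE(tet) = -1.2Δₜ = -1.2 × (4/9)(7720) = -4117 cm⁻¹.
OSPE = -6176 − (-4117) = -2059 cm⁻¹.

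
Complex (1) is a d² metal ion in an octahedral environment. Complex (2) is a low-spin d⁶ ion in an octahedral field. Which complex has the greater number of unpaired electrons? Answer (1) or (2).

(1)

(1): t₂g² eg⁰ → 2 unpaired.
(2): t2g^6 e_g^0 → 0 unpaired.
So (1) has more unpaired electrons.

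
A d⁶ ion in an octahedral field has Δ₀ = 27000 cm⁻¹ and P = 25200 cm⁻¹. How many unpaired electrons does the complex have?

0

Since Δ₀ = 27000 cm⁻¹ > P = 25200 cm⁻¹, the complex adopts the low-spin configuration.
Configuration: t₂g⁶ eg⁰.
Unpaired electrons: 0.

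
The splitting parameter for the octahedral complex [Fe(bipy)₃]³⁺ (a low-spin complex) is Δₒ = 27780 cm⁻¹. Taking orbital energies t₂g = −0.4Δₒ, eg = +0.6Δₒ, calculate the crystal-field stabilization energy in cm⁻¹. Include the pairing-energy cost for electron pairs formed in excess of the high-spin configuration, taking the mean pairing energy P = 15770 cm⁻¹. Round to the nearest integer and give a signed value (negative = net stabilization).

bipy is neutral, so the +3 overall charge sits on Fe: oxidation state +3.
Fe sits in group 8; removing 3 electrons leaves Fe³⁺ with 8 − 3 = 5 d electrons.
Configuration: t₂g⁵ eg⁰.
Orbital CFSE = 5(-0.4) + 0(0.6) = -2.0Δₒ = -2.0 × 27780 = -55560 cm⁻¹.
High-spin d⁵ would be t₂g³ eg² with 0 pairs; low-spin has 2, so 2 excess pairs cost +2P = +31540 cm⁻¹.
Net CFSE = -55560 + 31540 = -24020 cm⁻¹.

-24020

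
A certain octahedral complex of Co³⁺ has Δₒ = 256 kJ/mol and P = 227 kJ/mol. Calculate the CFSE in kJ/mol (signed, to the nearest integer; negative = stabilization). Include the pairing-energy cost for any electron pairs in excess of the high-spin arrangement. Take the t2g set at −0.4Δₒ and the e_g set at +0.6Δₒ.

Group 9 minus oxidation state +3 gives a d⁶ configuration for Co³⁺.
Here Δₒ > P (256 > 227), so the low-spin state is favoured.
Configuration: t2g^6 e_g^0.
Orbital CFSE = -2.4Δₒ = -2.4 × 256 = -614 kJ/mol.
Excess pairs vs high-spin: 3 − 1 = 2; pairing cost = +454 kJ/mol.
Net CFSE = -614 + 454 = -160 kJ/mol.

-160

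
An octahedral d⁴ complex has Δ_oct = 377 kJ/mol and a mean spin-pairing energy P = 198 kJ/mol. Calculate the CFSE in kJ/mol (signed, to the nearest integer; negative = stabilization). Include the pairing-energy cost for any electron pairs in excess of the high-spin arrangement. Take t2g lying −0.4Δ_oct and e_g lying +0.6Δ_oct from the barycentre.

-405

Δ_oct > P, so pairing is preferred: the ground state is low-spin.
That gives t2g^4 e_g^0.
Orbital CFSE = -1.6Δ_oct = -1.6 × 377 = -603 kJ/mol.
Excess pairs vs high-spin: 1 − 0 = 1; pairing cost = +198 kJ/mol.
Net CFSE = -603 + 198 = -405 kJ/mol.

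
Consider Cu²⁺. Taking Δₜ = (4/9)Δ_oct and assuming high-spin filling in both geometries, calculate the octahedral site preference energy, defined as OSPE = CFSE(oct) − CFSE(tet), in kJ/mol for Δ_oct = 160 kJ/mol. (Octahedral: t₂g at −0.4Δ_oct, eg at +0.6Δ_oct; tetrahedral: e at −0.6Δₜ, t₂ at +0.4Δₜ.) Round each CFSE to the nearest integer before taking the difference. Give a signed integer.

-68

Cu is in group 11, so Cu²⁺ is d⁹ (11 − 2 = 9).
Octahedral high-spin t₂g⁶ eg³: CFSE = -0.6 × 160 = -96 kJ/mol.
In a tetrahedral site the filling is e⁴ t₂⁵: CFSE(tet) = -0.4Δₜ = -0.4 × (4/9)(160) = -28 kJ/mol.
OSPE = -96 − (-28) = -68 kJ/mol.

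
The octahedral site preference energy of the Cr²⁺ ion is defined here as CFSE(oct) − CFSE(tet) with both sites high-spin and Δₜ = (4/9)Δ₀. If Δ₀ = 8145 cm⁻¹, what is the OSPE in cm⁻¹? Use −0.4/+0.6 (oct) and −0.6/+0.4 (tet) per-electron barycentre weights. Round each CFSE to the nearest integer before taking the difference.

-3439

Cr is in group 6, so Cr²⁺ is d⁴ (6 − 2 = 4).
Octahedral high-spin t₂g³ eg¹: CFSE = -0.6 × 8145 = -4887 cm⁻¹.
Tetrahedral e² t₂² gives -0.4Δₜ = -0.4 × (4/9) × 8145 = -1448 cm⁻¹.
OSPE = CFSE(oct) − CFSE(tet) = -4887 − (-1448) = -3439 cm⁻¹.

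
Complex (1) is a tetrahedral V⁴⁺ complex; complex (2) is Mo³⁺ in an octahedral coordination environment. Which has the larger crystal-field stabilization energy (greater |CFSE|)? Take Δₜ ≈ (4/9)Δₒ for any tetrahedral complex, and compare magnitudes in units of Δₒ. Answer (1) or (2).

(1): V sits in group 5; removing 4 electrons leaves V⁴⁺ with 5 − 4 = 1 d electrons; With tetrahedral geometry the complex is necessarily high-spin; e¹ t₂⁰, CFSE = -0.6Δₜ ≈ -0.27Δₒ.
(2): Mo³⁺: group 6, so d-count = 6 − 3 = 3; For octahedral d³ the high- and low-spin configurations coincide; t₂g³ eg⁰, CFSE = -1.2Δₒ.
So (2) has the larger |CFSE|.

(2)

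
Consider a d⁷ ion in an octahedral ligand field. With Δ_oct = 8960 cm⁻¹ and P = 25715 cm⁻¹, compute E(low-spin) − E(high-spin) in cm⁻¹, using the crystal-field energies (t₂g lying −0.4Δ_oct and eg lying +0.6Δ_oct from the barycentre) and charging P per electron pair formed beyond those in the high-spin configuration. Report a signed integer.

High-spin: t₂g⁵ eg², CFSE = -0.8Δ_oct = -7168 cm⁻¹.
Low-spin t₂g⁶ eg¹ gives -1.8Δ_oct = -16128 cm⁻¹, but forming 1 extra pair costs 1P = 25715 cm⁻¹, so E(LS) = -16128 + 25715 = 9587 cm⁻¹.
E(LS) − E(HS) = 9587 − (-7168) = 16755 cm⁻¹.

16755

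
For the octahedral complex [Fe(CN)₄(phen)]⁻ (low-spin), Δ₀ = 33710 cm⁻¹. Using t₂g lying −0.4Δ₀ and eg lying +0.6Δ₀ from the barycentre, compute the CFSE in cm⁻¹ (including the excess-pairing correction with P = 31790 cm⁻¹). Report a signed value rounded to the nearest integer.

Ligand charges: 4×(-1) from CN⁻ and 1×(+0) from phen sum to -4; with overall charge -1, Fe is +3.
Fe sits in group 8; removing 3 electrons leaves Fe³⁺ with 8 − 3 = 5 d electrons.
Configuration: t₂g⁵ eg⁰.
The orbital stabilization is -2.0Δ₀ = -2.0 × 33710 = -67420 cm⁻¹.
Relative to high-spin t₂g³ eg² (0 paired), the low-spin configuration has 2 additional pairs, contributing +2 × 31790 = +63580 cm⁻¹.
Overall CFSE = -67420 + 63580 = -3840 cm⁻¹.

-3840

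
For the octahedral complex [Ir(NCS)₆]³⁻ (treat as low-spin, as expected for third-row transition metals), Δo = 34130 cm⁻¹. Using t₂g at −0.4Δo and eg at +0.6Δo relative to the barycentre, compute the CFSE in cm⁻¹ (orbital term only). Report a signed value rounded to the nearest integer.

-81912

Each NCS⁻ contributes -1; 6 × (-1) = -6. With overall charge -3, Ir is in the +3 oxidation state.
Ir is in group 9, so Ir³⁺ is d⁶ (9 − 3 = 6).
Electron filling gives t₂g⁶ eg⁰.
Orbital CFSE = 6(-0.4) + 0(0.6) = -2.4Δo = -2.4 × 34130 = -81912 cm⁻¹.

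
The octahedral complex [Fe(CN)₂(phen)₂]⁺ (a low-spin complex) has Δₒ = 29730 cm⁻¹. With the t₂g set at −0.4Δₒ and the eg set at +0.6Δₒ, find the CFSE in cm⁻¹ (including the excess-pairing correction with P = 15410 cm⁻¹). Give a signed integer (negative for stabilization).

-28640

Ligand charges: 2×(-1) from CN⁻ and 2×(+0) from phen sum to -2; with overall charge +1, Fe is +3.
Fe is in group 8, so Fe³⁺ is d⁵ (8 − 3 = 5).
The d⁵ electrons fill as t₂g⁵ eg⁰.
Orbital CFSE = 5(-0.4) + 0(0.6) = -2.0Δₒ = -2.0 × 29730 = -59460 cm⁻¹.
Pairing penalty: 2 pairs vs 0 in the high-spin reference → 2 extra × P = 30820 cm⁻¹.
Overall CFSE = -59460 + 30820 = -28640 cm⁻¹.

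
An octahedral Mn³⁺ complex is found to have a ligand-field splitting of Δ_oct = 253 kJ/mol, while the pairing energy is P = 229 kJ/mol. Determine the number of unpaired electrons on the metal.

2

Group 7 minus oxidation state +3 gives a d⁴ configuration for Mn³⁺.
Since Δ_oct = 253 kJ/mol > P = 229 kJ/mol, the complex adopts the low-spin configuration.
Filling d⁴ accordingly: t2g^4 e_g^0.
Unpaired electrons: 2.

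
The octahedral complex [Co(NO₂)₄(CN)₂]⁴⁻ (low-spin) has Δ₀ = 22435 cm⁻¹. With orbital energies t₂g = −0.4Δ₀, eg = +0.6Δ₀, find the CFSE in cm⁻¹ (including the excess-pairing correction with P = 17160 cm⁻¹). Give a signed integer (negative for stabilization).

Ligand charges: 4×(-1) from NO₂⁻ and 2×(-1) from CN⁻ sum to -6; with overall charge -4, Co is +2.
Co is in group 9, so Co²⁺ is d⁷ (9 − 2 = 7).
Configuration: t₂g⁶ eg¹.
The orbital stabilization is -1.8Δ₀ = -1.8 × 22435 = -40383 cm⁻¹.
Pairing penalty: 3 pairs vs 2 in the high-spin reference → 1 extra × P = 17160 cm⁻¹.
Overall CFSE = -40383 + 17160 = -23223 cm⁻¹.

-23223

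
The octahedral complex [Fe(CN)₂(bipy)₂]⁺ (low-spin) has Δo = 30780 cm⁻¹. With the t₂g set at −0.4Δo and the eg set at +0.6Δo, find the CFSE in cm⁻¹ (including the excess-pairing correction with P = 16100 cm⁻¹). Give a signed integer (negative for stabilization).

-29360

Ligand charges: 2×(-1) from CN⁻ and 2×(+0) from bipy sum to -2; with overall charge +1, Fe is +3.
Fe³⁺: group 8, so d-count = 8 − 3 = 5.
Electron filling gives t₂g⁵ eg⁰.
The orbital stabilization is -2.0Δo = -2.0 × 30780 = -61560 cm⁻¹.
Relative to high-spin t₂g³ eg² (0 paired), the low-spin configuration has 2 additional pairs, contributing +2 × 16100 = +32200 cm⁻¹.
Combining: -61560 + 32200 = -29360 cm⁻¹.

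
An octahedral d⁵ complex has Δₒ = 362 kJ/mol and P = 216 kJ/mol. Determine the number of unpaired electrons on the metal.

1

Δₒ > P, so pairing is preferred: the ground state is low-spin.
Configuration: t₂g⁵ eg⁰.
Unpaired electrons: 1.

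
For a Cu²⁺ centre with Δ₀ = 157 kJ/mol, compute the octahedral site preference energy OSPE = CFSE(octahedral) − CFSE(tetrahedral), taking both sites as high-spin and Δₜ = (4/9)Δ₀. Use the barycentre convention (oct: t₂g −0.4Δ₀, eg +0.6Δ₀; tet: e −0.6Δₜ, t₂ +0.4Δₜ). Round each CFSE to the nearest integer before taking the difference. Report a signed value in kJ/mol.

Cu sits in group 11; removing 2 electrons leaves Cu²⁺ with 11 − 2 = 9 d electrons.
Octahedral (high-spin): t₂g⁶ eg³, CFSE = 6(−0.4) + 3(+0.6) = -0.6Δ₀ = -0.6 × 157 = -94 kJ/mol.
Tetrahedral: e⁴ t₂⁵, CFSE = 4(−0.6) + 5(+0.4) = -0.4Δₜ = -0.4 × (4/9) × 157 = -28 kJ/mol.
OSPE = CFSE(oct) − CFSE(tet) = -94 − (-28) = -66 kJ/mol.

-66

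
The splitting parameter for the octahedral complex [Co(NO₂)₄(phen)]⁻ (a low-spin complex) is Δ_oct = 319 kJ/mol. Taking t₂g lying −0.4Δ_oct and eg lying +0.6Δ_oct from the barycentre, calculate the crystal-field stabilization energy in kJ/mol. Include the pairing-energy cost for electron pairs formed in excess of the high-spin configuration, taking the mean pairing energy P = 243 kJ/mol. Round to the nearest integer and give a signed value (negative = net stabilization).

-280

Ligand charges: 4×(-1) from NO₂⁻ and 1×(+0) from phen sum to -4; with overall charge -1, Co is +3.
Co is in group 9, so Co³⁺ is d⁶ (9 − 3 = 6).
Configuration: t₂g⁶ eg⁰.
Orbital CFSE = 6(-0.4) + 0(0.6) = -2.4Δ_oct = -2.4 × 319 = -766 kJ/mol.
High-spin d⁶ would be t₂g⁴ eg² with 1 pair; low-spin has 3, so 2 excess pairs cost +2P = +486 kJ/mol.
Overall CFSE = -766 + 486 = -280 kJ/mol.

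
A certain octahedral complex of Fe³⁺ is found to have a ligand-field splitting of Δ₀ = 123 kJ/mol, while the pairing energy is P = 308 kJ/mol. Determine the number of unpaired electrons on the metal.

Fe³⁺: group 8, so d-count = 8 − 3 = 5.
With Δ₀ < P the complex is high-spin.
Configuration: t₂g³ eg².
Unpaired electrons: 5.

5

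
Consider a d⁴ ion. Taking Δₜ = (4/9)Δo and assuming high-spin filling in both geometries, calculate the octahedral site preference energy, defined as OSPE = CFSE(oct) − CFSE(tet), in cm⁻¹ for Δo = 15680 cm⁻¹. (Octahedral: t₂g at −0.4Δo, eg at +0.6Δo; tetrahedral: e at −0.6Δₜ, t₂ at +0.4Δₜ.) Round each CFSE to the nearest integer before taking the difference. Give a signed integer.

Octahedral (high-spin): t₂g³ eg¹, CFSE = 3(−0.4) + 1(+0.6) = -0.6Δo = -0.6 × 15680 = -9408 cm⁻¹.
Tetrahedral e² t₂² gives -0.4Δₜ = -0.4 × (4/9) × 15680 = -2788 cm⁻¹.
OSPE = -9408 − (-2788) = -6620 cm⁻¹.

-6620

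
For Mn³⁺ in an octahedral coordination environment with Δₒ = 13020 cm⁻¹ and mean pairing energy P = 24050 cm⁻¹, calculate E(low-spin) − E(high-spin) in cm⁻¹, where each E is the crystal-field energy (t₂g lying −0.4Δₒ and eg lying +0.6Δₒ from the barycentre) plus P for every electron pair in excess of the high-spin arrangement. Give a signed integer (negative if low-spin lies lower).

11030

Mn is in group 7, so Mn³⁺ is d⁴ (7 − 3 = 4).
In the high-spin limit (t₂g³ eg¹) the orbital term is -0.6Δₒ = -7812 cm⁻¹, with no excess pairing.
For low-spin the configuration is t₂g⁴ eg⁰: orbital energy -1.6 × 13020 = -20832 cm⁻¹, and 1 additional pair relative to high-spin adds 24050 cm⁻¹, giving 3218 cm⁻¹.
The difference is 3218 − (-7812) = 11030 cm⁻¹, so high-spin lies lower.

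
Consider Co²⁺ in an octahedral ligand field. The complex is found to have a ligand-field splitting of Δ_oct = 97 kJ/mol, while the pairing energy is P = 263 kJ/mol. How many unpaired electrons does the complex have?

Co is in group 9, so Co²⁺ is d⁷ (9 − 2 = 7).
Since Δ_oct = 97 kJ/mol < P = 263 kJ/mol, the complex adopts the high-spin configuration.
Configuration: t2g^5 e_g^2.
Unpaired electrons: 3.

3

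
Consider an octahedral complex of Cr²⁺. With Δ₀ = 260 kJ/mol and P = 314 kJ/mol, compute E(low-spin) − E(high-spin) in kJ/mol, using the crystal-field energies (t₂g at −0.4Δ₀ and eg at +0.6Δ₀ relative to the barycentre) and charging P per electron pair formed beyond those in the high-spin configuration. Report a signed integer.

Cr sits in group 6; removing 2 electrons leaves Cr²⁺ with 6 − 2 = 4 d electrons.
In the high-spin limit (t₂g³ eg¹) the orbital term is -0.6Δ₀ = -156 kJ/mol, with no excess pairing.
Low-spin t₂g⁴ eg⁰ gives -1.6Δ₀ = -416 kJ/mol, but forming 1 extra pair costs 1P = 314 kJ/mol, so E(LS) = -416 + 314 = -102 kJ/mol.
Thus E(LS) − E(HS) = 54 kJ/mol.

54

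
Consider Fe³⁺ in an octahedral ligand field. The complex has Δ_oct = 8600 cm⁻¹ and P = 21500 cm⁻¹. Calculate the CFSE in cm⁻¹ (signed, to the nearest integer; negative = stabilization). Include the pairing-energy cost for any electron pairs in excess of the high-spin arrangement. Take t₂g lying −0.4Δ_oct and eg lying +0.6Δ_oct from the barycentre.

0

Group 8 minus oxidation state +3 gives a d⁵ configuration for Fe³⁺.
With Δ_oct < P the complex is high-spin.
Filling d⁵ accordingly: t₂g³ eg².
Orbital CFSE = 0.0Δ_oct = 0.0 × 8600 = 0 cm⁻¹.
High-spin has no excess pairs, so no pairing correction applies.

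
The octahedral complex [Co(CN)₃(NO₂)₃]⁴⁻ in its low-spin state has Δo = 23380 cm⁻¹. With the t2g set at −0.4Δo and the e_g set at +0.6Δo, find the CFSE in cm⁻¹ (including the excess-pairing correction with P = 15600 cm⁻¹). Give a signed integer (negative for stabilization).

Ligand charges: 3×(-1) from CN⁻ and 3×(-1) from NO₂⁻ sum to -6; with overall charge -4, Co is +2.
Group 9 minus oxidation state +2 gives a d⁷ configuration for Co²⁺.
Configuration: t2g^6 e_g^1.
The orbital stabilization is -1.8Δo = -1.8 × 23380 = -42084 cm⁻¹.
Pairing penalty: 3 pairs vs 2 in the high-spin reference → 1 extra × P = 15600 cm⁻¹.
Net CFSE = -42084 + 15600 = -26484 cm⁻¹.

-26484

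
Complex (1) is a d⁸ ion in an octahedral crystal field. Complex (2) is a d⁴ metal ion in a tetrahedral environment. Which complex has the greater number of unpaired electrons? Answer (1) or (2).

(2)

(1): t₂g⁶ eg² → 2 unpaired.
(2): With tetrahedral geometry the complex is necessarily high-spin; e^2 t2^2 → 4 unpaired.
So (2) has more unpaired electrons.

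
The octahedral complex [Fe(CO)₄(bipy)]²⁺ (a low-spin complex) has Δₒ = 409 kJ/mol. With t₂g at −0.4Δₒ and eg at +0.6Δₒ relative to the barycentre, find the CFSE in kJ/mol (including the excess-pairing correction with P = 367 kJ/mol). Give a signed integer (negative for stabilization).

Ligand charges: 4×(+0) from CO and 1×(+0) from bipy sum to +0; with overall charge +2, Fe is +2.
Fe sits in group 8; removing 2 electrons leaves Fe²⁺ with 8 − 2 = 6 d electrons.
Configuration: t₂g⁶ eg⁰.
CFSE(orbital) = 6×(-0.4Δₒ) + 0×(0.6Δₒ) = -2.4Δₒ; with Δₒ = 409 kJ/mol that is -982 kJ/mol.
Relative to high-spin t₂g⁴ eg² (1 paired), the low-spin configuration has 2 additional pairs, contributing +2 × 367 = +734 kJ/mol.
Overall CFSE = -982 + 734 = -248 kJ/mol.

-248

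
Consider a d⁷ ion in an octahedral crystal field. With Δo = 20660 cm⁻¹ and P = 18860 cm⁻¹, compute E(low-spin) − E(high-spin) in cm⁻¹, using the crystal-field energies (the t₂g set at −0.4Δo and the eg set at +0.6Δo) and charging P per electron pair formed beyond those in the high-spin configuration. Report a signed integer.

High-spin: t₂g⁵ eg², CFSE = -0.8Δo = -16528 cm⁻¹.
Low-spin: t₂g⁶ eg¹, orbital CFSE = -1.8Δo = -37188 cm⁻¹; plus 1 excess pair × P = +18860 cm⁻¹; total -18328 cm⁻¹.
Thus E(LS) − E(HS) = -1800 cm⁻¹.

-1800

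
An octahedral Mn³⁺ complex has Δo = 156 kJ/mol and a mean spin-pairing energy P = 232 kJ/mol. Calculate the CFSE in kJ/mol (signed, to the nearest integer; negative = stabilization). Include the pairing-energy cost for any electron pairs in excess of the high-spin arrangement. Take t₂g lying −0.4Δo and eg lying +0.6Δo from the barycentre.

-94

Mn is in group 7, so Mn³⁺ is d⁴ (7 − 3 = 4).
With Δo < P the complex is high-spin.
Filling d⁴ accordingly: t₂g³ eg¹.
Orbital CFSE = -0.6Δo = -0.6 × 156 = -94 kJ/mol.
High-spin has no excess pairs, so no pairing correction applies.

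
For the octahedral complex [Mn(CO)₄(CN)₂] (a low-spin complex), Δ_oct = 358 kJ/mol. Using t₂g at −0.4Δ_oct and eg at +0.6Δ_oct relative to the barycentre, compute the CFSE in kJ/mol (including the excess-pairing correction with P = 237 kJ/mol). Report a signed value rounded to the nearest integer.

Ligand charges: 4×(+0) from CO and 2×(-1) from CN⁻ sum to -2; with overall charge +0, Mn is +2.
Mn is in group 7, so Mn²⁺ is d⁵ (7 − 2 = 5).
Configuration: t₂g⁵ eg⁰.
CFSE(orbital) = 5×(-0.4Δ_oct) + 0×(0.6Δ_oct) = -2.0Δ_oct; with Δ_oct = 358 kJ/mol that is -716 kJ/mol.
Pairing penalty: 2 pairs vs 0 in the high-spin reference → 2 extra × P = 474 kJ/mol.
Net CFSE = -716 + 474 = -242 kJ/mol.

-242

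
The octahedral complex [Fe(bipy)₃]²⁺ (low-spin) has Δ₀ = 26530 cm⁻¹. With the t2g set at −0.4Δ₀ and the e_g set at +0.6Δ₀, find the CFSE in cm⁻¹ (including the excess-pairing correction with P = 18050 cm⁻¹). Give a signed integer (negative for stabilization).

-27572

bipy is neutral, so the +2 overall charge sits on Fe: oxidation state +2.
Fe is in group 8, so Fe²⁺ is d⁶ (8 − 2 = 6).
Electron filling gives t2g^6 e_g^0.
Orbital CFSE = 6(-0.4) + 0(0.6) = -2.4Δ₀ = -2.4 × 26530 = -63672 cm⁻¹.
Pairing penalty: 3 pairs vs 1 in the high-spin reference → 2 extra × P = 36100 cm⁻¹.
Net CFSE = -63672 + 36100 = -27572 cm⁻¹.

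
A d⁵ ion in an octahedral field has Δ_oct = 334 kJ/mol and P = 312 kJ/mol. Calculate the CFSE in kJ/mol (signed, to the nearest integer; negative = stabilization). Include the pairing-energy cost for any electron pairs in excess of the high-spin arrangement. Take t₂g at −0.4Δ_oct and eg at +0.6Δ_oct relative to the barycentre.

-44

Δ_oct > P, so pairing is preferred: the ground state is low-spin.
That gives t₂g⁵ eg⁰.
Orbital CFSE = -2.0Δ_oct = -2.0 × 334 = -668 kJ/mol.
Excess pairs vs high-spin: 2 − 0 = 2; pairing cost = +624 kJ/mol.
Net CFSE = -668 + 624 = -44 kJ/mol.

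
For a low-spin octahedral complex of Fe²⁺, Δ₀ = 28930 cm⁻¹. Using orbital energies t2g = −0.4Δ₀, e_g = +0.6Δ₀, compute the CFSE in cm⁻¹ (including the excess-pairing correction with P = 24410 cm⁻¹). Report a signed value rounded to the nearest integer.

-20612

Group 8 minus oxidation state +2 gives a d⁶ configuration for Fe²⁺.
The d⁶ electrons fill as t2g^6 e_g^0.
Orbital CFSE = 6(-0.4) + 0(0.6) = -2.4Δ₀ = -2.4 × 28930 = -69432 cm⁻¹.
Pairing penalty: 3 pairs vs 1 in the high-spin reference → 2 extra × P = 48820 cm⁻¹.
Combining: -69432 + 48820 = -20612 cm⁻¹.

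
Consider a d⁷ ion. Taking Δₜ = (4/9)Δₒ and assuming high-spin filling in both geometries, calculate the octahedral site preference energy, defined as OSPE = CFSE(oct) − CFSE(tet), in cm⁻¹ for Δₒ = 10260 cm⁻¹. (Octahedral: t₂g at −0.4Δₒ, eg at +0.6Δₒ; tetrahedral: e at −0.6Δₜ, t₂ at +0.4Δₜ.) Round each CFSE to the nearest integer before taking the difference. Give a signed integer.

Octahedral high-spin t₂g⁵ eg²: CFSE = -0.8 × 10260 = -8208 cm⁻¹.
In a tetrahedral site the filling is e⁴ t₂³: CFSE(tet) = -1.2Δₜ = -1.2 × (4/9)(10260) = -5472 cm⁻¹.
Subtracting, OSPE = -8208 − (-5472) = -2736 cm⁻¹.

-2736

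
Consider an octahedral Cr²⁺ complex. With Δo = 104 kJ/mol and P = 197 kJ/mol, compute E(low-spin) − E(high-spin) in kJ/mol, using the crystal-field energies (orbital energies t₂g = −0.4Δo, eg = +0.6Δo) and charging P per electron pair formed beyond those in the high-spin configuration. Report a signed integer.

93

Cr sits in group 6; removing 2 electrons leaves Cr²⁺ with 6 − 2 = 4 d electrons.
In the high-spin limit (t₂g³ eg¹) the orbital term is -0.6Δo = -62 kJ/mol, with no excess pairing.
Low-spin t₂g⁴ eg⁰ gives -1.6Δo = -166 kJ/mol, but forming 1 extra pair costs 1P = 197 kJ/mol, so E(LS) = -166 + 197 = 31 kJ/mol.
Thus E(LS) − E(HS) = 93 kJ/mol.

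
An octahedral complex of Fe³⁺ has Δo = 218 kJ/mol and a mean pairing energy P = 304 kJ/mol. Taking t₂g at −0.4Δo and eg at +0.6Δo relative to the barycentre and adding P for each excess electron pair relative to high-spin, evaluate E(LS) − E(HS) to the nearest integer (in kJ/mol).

Fe³⁺: group 8, so d-count = 8 − 3 = 5.
In the high-spin limit (t₂g³ eg²) the orbital term is 0.0Δo = 0 kJ/mol, with no excess pairing.
For low-spin the configuration is t₂g⁵ eg⁰: orbital energy -2.0 × 218 = -436 kJ/mol, and 2 additional pairs relative to high-spin add 608 kJ/mol, giving 172 kJ/mol.
The difference is 172 − (0) = 172 kJ/mol, so high-spin lies lower.

172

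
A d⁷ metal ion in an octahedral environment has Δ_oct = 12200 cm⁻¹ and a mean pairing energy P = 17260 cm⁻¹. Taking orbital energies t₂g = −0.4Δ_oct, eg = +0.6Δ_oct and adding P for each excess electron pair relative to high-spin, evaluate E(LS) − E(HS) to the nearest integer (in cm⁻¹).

5060

In the high-spin limit (t₂g⁵ eg²) the orbital term is -0.8Δ_oct = -9760 cm⁻¹, with no excess pairing.
Low-spin: t₂g⁶ eg¹, orbital CFSE = -1.8Δ_oct = -21960 cm⁻¹; plus 1 excess pair × P = +17260 cm⁻¹; total -4700 cm⁻¹.
E(LS) − E(HS) = -4700 − (-9760) = 5060 cm⁻¹.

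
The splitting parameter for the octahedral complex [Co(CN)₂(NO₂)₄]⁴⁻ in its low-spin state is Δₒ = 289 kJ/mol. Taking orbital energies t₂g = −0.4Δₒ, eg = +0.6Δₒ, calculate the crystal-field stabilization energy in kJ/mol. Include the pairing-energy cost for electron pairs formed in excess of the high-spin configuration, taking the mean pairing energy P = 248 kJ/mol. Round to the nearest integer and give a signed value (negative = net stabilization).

-272

Ligand charges: 2×(-1) from CN⁻ and 4×(-1) from NO₂⁻ sum to -6; with overall charge -4, Co is +2.
Co²⁺: group 9, so d-count = 9 − 2 = 7.
Configuration: t₂g⁶ eg¹.
CFSE(orbital) = 6×(-0.4Δₒ) + 1×(0.6Δₒ) = -1.8Δₒ; with Δₒ = 289 kJ/mol that is -520 kJ/mol.
High-spin d⁷ would be t₂g⁵ eg² with 2 pairs; low-spin has 3, so 1 excess pair costs +1P = +248 kJ/mol.
Net CFSE = -520 + 248 = -272 kJ/mol.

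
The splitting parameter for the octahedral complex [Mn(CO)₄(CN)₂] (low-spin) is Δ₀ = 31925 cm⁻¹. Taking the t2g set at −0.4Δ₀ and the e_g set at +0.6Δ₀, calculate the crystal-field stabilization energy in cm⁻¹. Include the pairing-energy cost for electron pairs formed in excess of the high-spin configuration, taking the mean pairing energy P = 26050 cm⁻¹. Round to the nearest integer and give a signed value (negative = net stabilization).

-11750

Ligand charges: 4×(+0) from CO and 2×(-1) from CN⁻ sum to -2; with overall charge +0, Mn is +2.
Mn sits in group 7; removing 2 electrons leaves Mn²⁺ with 7 − 2 = 5 d electrons.
Electron filling gives t2g^5 e_g^0.
The orbital stabilization is -2.0Δ₀ = -2.0 × 31925 = -63850 cm⁻¹.
Relative to high-spin t2g^3 e_g^2 (0 paired), the low-spin configuration has 2 additional pairs, contributing +2 × 26050 = +52100 cm⁻¹.
Net CFSE = -63850 + 52100 = -11750 cm⁻¹.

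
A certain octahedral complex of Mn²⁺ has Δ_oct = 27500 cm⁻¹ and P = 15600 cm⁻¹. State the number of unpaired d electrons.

Mn sits in group 7; removing 2 electrons leaves Mn²⁺ with 7 − 2 = 5 d electrons.
With Δ_oct > P the complex is low-spin.
Filling d⁵ accordingly: t₂g⁵ eg⁰.
Unpaired electrons: 1.

1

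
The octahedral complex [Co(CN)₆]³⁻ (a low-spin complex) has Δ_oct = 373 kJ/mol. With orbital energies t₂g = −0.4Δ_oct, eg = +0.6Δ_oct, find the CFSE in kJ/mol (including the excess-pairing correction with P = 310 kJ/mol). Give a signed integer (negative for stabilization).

-275

Each CN⁻ contributes -1; 6 × (-1) = -6. With overall charge -3, Co is in the +3 oxidation state.
Co³⁺: group 9, so d-count = 9 − 3 = 6.
The d⁶ electrons fill as t₂g⁶ eg⁰.
Orbital CFSE = 6(-0.4) + 0(0.6) = -2.4Δ_oct = -2.4 × 373 = -895 kJ/mol.
Relative to high-spin t₂g⁴ eg² (1 paired), the low-spin configuration has 2 additional pairs, contributing +2 × 310 = +620 kJ/mol.
Net CFSE = -895 + 620 = -275 kJ/mol.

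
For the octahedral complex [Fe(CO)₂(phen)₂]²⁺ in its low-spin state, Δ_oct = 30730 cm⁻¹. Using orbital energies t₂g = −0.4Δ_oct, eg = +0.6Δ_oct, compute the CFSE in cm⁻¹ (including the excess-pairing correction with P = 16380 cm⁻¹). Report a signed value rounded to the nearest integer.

Ligand charges: 2×(+0) from CO and 2×(+0) from phen sum to +0; with overall charge +2, Fe is +2.
Fe sits in group 8; removing 2 electrons leaves Fe²⁺ with 8 − 2 = 6 d electrons.
The d⁶ electrons fill as t₂g⁶ eg⁰.
CFSE(orbital) = 6×(-0.4Δ_oct) + 0×(0.6Δ_oct) = -2.4Δ_oct; with Δ_oct = 30730 cm⁻¹ that is -73752 cm⁻¹.
Pairing penalty: 3 pairs vs 1 in the high-spin reference → 2 extra × P = 32760 cm⁻¹.
Overall CFSE = -73752 + 32760 = -40992 cm⁻¹.

-40992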